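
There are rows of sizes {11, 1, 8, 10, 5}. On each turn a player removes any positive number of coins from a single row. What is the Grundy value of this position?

Nim-sum: 11 ⊕ 1 ⊕ 8 ⊕ 10 ⊕ 5 = 13.

13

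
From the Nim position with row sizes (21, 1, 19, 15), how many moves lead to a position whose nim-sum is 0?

1

In binary:
  10101  (21)
  00001  (1)
  10011  (19)
  01111  (15)
  -----
  01000  (8)
The overall nim-sum is X = 8. A row of size p has a winning move iff p XOR X < p (reduce it to p XOR X).
  21: 21 XOR 8 = 29 ≥ 21 — no move.
  1: 1 XOR 8 = 9 ≥ 1 — no move.
  19: 19 XOR 8 = 27 ≥ 19 — no move.
  15: 15 XOR 8 = 7 < 15 — winning move (to 7).
That gives 1 winning move.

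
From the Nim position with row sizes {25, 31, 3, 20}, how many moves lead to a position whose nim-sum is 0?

3

Compute the nim-sum pairwise:
25 ^ 31 = 6
6 ^ 3 = 5
5 ^ 20 = 17
The overall nim-sum is X = 17. A row of size p has a winning move iff p XOR X < p (reduce it to p XOR X).
  25: 25 XOR 17 = 8 < 25 — winning move (to 8).
  31: 31 XOR 17 = 14 < 31 — winning move (to 14).
  3: 3 XOR 17 = 18 ≥ 3 — no move.
  20: 20 XOR 17 = 5 < 20 — winning move (to 5).
That gives 3 winning moves.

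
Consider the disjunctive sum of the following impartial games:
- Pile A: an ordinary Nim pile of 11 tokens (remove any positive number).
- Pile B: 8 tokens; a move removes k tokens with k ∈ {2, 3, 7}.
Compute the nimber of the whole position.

10

Pile A is a plain Nim pile of size 11, so its Grundy value is 11.
For pile B, compute g(0), g(1), … with moves {2, 3, 7}:
g(0) = mex{} = 0
g(1) = mex{} = 0
g(2) = mex{0} = 1
g(3) = mex{0} = 1
g(4) = mex{0,1} = 2
g(5) = mex{1} = 0
g(6) = mex{1,2} = 0
g(7) = mex{0,2} = 1
g(8) = mex{0} = 1
So g(8) = 1.
By the Sprague-Grundy theorem, the Grundy value of a sum of independent games is the XOR of the component values.
Combined value = 11 XOR 1 = 10.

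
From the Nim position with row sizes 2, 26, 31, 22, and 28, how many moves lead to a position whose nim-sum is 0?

Compute the nim-sum pairwise:
2 ^ 26 = 24
24 ^ 31 = 7
7 ^ 22 = 17
17 ^ 28 = 13
The overall nim-sum is X = 13. A row of size p has a winning move iff p XOR X < p (reduce it to p XOR X).
  2: 2 XOR 13 = 15 ≥ 2 — no move.
  26: 26 XOR 13 = 23 < 26 — winning move (to 23).
  31: 31 XOR 13 = 18 < 31 — winning move (to 18).
  22: 22 XOR 13 = 27 ≥ 22 — no move.
  28: 28 XOR 13 = 17 < 28 — winning move (to 17).
That gives 3 winning moves.

3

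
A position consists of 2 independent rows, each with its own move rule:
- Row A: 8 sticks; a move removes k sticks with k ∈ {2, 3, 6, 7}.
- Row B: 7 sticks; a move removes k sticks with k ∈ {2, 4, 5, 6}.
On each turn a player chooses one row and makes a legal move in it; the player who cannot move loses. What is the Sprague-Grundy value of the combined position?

For row A, compute g(0), g(1), … with moves {2, 3, 6, 7}:
g(0) = mex{} = 0
g(1) = mex{} = 0
g(2) = mex{0} = 1
g(3) = mex{0} = 1
g(4) = mex{0,1} = 2
g(5) = mex{1} = 0
g(6) = mex{0,1,2} = 3
g(7) = mex{0,2} = 1
g(8) = mex{0,1,3} = 2
So g(8) = 2.
For row B, compute g(0), g(1), … with moves {2, 4, 5, 6}:
g(0) = mex{} = 0
g(1) = mex{} = 0
g(2) = mex{0} = 1
g(3) = mex{0} = 1
g(4) = mex{0,1} = 2
g(5) = mex{0,1} = 2
g(6) = mex{0,1,2} = 3
g(7) = mex{0,1,2} = 3
So g(7) = 3.
By the Sprague-Grundy theorem, the Grundy value of a sum of independent games is the XOR of the component values.
Combined value = 2 ⊕ 3 = 1.

1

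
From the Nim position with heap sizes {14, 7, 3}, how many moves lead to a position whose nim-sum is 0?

Compute the nim-sum pairwise:
14 XOR 7 = 9
9 XOR 3 = 10
The overall nim-sum is X = 10. A heap of size p has a winning move iff p XOR X < p (reduce it to p XOR X).
  14: 14 XOR 10 = 4 < 14 — winning move (to 4).
  7: 7 XOR 10 = 13 ≥ 7 — no move.
  3: 3 XOR 10 = 9 ≥ 3 — no move.
That gives 1 winning move.

1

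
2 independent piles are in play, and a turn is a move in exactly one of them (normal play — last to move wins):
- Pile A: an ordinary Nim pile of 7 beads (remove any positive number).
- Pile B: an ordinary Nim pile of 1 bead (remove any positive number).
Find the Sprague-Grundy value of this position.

6

Pile A is a plain Nim pile of size 7, so its Grundy value is 7.
Pile B is a plain Nim pile of size 1, so its Grundy value is 1.
By the Sprague-Grundy theorem, the Grundy value of a sum of independent games is the XOR of the component values.
Combined value = 7 ⊕ 1 = 6.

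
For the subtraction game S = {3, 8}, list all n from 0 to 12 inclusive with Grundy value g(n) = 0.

0, 1, 2, 6, 7, 11, 12

Compute g(0), g(1), … for moves {3, 8}:
k:     0  1  2  3  4  5  6  7  8  9 10 11 12
g(k):  0  0  0  1  1  1  0  0  2  1  1  0  0
The P-positions (g = 0) in 0..12 are 0, 1, 2, 6, 7, 11, 12.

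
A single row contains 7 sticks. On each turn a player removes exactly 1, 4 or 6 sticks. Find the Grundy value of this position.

Compute g(0), g(1), … for moves {1, 4, 6}:
k:     0  1  2  3  4  5  6  7
g(k):  0  1  0  1  2  0  1  0
So g(7) = 0.

0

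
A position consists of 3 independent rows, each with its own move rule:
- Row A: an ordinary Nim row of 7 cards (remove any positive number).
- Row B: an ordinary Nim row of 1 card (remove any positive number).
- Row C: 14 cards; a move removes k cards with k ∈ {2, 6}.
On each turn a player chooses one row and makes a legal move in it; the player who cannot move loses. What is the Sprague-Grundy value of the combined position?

7

Row A is a plain Nim row of size 7, so its Grundy value is 7.
Row B is a plain Nim row of size 1, so its Grundy value is 1.
Build the Grundy sequence for row C with g(k) = mex{g(k−s) : s ∈ {2, 6}, s ≤ k}:
k:     0  1  2  3  4  5  6  7  8  9 10 11 12 13 14
g(k):  0  0  1  1  0  0  1  1  0  0  1  1  0  0  1
So g(14) = 1.
By the Sprague-Grundy theorem, the Grundy value of a sum of independent games is the XOR of the component values.
Combined value = 7 XOR 1 XOR 1 = 7.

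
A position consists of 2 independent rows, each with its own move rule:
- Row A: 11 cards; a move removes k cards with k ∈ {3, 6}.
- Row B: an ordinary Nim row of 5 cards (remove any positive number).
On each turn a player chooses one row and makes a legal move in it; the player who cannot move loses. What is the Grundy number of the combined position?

5

Build the Grundy sequence for row A with g(k) = mex{g(k−s) : s ∈ {3, 6}, s ≤ k}:
k:     0  1  2  3  4  5  6  7  8  9 10 11
g(k):  0  0  0  1  1  1  2  2  2  0  0  0
So g(11) = 0.
Row B is a plain Nim row of size 5, so its Grundy value is 5.
By the Sprague-Grundy theorem, the Grundy value of a sum of independent games is the XOR of the component values.
Combined value = 0 XOR 5 = 5.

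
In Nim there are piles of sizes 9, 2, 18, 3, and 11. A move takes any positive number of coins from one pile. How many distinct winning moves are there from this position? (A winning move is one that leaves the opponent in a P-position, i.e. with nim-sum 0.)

1

Compute the nim-sum pairwise:
9 ⊕ 2 = 11
11 ⊕ 18 = 25
25 ⊕ 3 = 26
26 ⊕ 11 = 17
The overall nim-sum is X = 17. A pile of size p has a winning move iff p XOR X < p (reduce it to p XOR X).
  9: 9 XOR 17 = 24 ≥ 9 — no move.
  2: 2 XOR 17 = 19 ≥ 2 — no move.
  18: 18 XOR 17 = 3 < 18 — winning move (to 3).
  3: 3 XOR 17 = 18 ≥ 3 — no move.
  11: 11 XOR 17 = 26 ≥ 11 — no move.
That gives 1 winning move.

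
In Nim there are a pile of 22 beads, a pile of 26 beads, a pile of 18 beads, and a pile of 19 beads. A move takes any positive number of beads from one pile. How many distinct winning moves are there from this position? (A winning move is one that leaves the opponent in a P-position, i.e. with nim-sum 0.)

1

Compute the nim-sum pairwise:
22 XOR 26 = 12
12 XOR 18 = 30
30 XOR 19 = 13
The overall nim-sum is X = 13. A pile of size p has a winning move iff p XOR X < p (reduce it to p XOR X).
  22: 22 XOR 13 = 27 ≥ 22 — no move.
  26: 26 XOR 13 = 23 < 26 — winning move (to 23).
  18: 18 XOR 13 = 31 ≥ 18 — no move.
  19: 19 XOR 13 = 30 ≥ 19 — no move.
That gives 1 winning move.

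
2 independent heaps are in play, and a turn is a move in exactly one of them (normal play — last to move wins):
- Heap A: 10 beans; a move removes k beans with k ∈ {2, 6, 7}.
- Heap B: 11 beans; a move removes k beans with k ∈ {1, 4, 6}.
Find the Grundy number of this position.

2

For heap A, compute g(0), g(1), … with moves {2, 6, 7}:
g(0) = mex{} = 0
g(1) = mex{} = 0
g(2) = mex{0} = 1
g(3) = mex{0} = 1
g(4) = mex{1} = 0
g(5) = mex{1} = 0
g(6) = mex{0} = 1
g(7) = mex{0} = 1
g(8) = mex{0,1} = 2
g(9) = mex{1} = 0
g(10) = mex{0,1,2} = 3
So g(10) = 3.
Grundy values for heap B (subtraction set {1, 4, 6}):
g(0) = mex{} = 0
g(1) = mex{0} = 1
g(2) = mex{1} = 0
g(3) = mex{0} = 1
g(4) = mex{0,1} = 2
g(5) = mex{1,2} = 0
g(6) = mex{0} = 1
g(7) = mex{1} = 0
g(8) = mex{0,2} = 1
g(9) = mex{0,1} = 2
g(10) = mex{1,2} = 0
g(11) = mex{0} = 1
So g(11) = 1.
By the Sprague-Grundy theorem, the Grundy value of a sum of independent games is the XOR of the component values.
Combined value = 3 ⊕ 1 = 2.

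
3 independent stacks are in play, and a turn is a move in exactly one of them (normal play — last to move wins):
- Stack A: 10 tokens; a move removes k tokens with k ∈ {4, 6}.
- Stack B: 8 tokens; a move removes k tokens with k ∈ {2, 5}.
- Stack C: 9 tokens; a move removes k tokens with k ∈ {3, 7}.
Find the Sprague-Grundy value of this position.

For stack A, compute g(0), g(1), … with moves {4, 6}:
g(0) = mex{} = 0
g(1) = mex{} = 0
g(2) = mex{} = 0
g(3) = mex{} = 0
g(4) = mex{0} = 1
g(5) = mex{0} = 1
g(6) = mex{0} = 1
g(7) = mex{0} = 1
g(8) = mex{0,1} = 2
g(9) = mex{0,1} = 2
g(10) = mex{1} = 0
So g(10) = 0.
For stack B, compute g(0), g(1), … with moves {2, 5}:
g(0) = mex{} = 0
g(1) = mex{} = 0
g(2) = mex{0} = 1
g(3) = mex{0} = 1
g(4) = mex{1} = 0
g(5) = mex{0,1} = 2
g(6) = mex{0} = 1
g(7) = mex{1,2} = 0
g(8) = mex{1} = 0
So g(8) = 0.
For stack C, compute g(0), g(1), … with moves {3, 7}:
k:     0  1  2  3  4  5  6  7  8  9
g(k):  0  0  0  1  1  1  0  2  2  1
So g(9) = 1.
By the Sprague-Grundy theorem, the Grundy value of a sum of independent games is the XOR of the component values.
Combined value = 0 XOR 0 XOR 1 = 1.

1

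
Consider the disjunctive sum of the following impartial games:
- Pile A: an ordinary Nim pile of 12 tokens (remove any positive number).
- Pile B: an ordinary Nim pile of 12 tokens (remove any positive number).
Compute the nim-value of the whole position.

0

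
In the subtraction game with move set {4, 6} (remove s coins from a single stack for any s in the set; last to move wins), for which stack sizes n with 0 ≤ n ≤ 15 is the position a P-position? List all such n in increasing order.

0, 1, 2, 3, 10, 11, 12, 13

Compute g(0), g(1), … for moves {4, 6}:
k:     0  1  2  3  4  5  6  7  8  9 10 11 12 13 14 15
g(k):  0  0  0  0  1  1  1  1  2  2  0  0  0  0  1  1
The P-positions (g = 0) in 0..15 are 0, 1, 2, 3, 10, 11, 12, 13.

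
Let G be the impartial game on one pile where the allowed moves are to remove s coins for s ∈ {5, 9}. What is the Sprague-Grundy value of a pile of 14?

Build the Grundy sequence with g(k) = mex{g(k−s) : s ∈ {5, 9}, s ≤ k}:
g(0) = mex{} = 0
g(1) = mex{} = 0
g(2) = mex{} = 0
g(3) = mex{} = 0
g(4) = mex{} = 0
g(5) = mex{0} = 1
g(6) = mex{0} = 1
g(7) = mex{0} = 1
g(8) = mex{0} = 1
g(9) = mex{0} = 1
g(10) = mex{0,1} = 2
g(11) = mex{0,1} = 2
g(12) = mex{0,1} = 2
g(13) = mex{0,1} = 2
g(14) = mex{1} = 0
So g(14) = 0.

0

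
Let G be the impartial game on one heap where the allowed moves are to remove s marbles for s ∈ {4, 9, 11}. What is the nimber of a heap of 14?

3

Grundy values for subtraction set {4, 9, 11}:
k:     0  1  2  3  4  5  6  7  8  9 10 11 12 13 14
g(k):  0  0  0  0  1  1  1  1  0  2  2  2  1  3  3
So g(14) = 3.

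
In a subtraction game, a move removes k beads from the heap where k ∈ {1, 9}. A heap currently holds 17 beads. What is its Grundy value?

Build the Grundy sequence with g(k) = mex{g(k−s) : s ∈ {1, 9}, s ≤ k}:
k:     0  1  2  3  4  5  6  7  8  9 10 11 12 13 14 15 16 17
g(k):  0  1  0  1  0  1  0  1  0  1  0  1  0  1  0  1  0  1
So g(17) = 1.

1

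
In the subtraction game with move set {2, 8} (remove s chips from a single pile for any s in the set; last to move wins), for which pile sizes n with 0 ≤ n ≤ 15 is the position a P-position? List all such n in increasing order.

Compute g(0), g(1), … for moves {2, 8}:
k:     0  1  2  3  4  5  6  7  8  9 10 11 12 13 14 15
g(k):  0  0  1  1  0  0  1  1  2  2  0  0  1  1  0  0
The P-positions (g = 0) in 0..15 are 0, 1, 4, 5, 10, 11, 14, 15.

0, 1, 4, 5, 10, 11, 14, 15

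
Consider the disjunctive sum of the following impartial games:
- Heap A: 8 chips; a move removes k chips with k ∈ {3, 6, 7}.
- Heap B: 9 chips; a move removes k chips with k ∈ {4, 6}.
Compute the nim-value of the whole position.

For heap A, compute g(0), g(1), … with moves {3, 6, 7}:
k:     0  1  2  3  4  5  6  7  8
g(k):  0  0  0  1  1  1  2  2  2
So g(8) = 2.
Grundy values for heap B (subtraction set {4, 6}):
k:     0  1  2  3  4  5  6  7  8  9
g(k):  0  0  0  0  1  1  1  1  2  2
So g(9) = 2.
By the Sprague-Grundy theorem, the Grundy value of a sum of independent games is the XOR of the component values.
Combined value = 2 ⊕ 2 = 0.

0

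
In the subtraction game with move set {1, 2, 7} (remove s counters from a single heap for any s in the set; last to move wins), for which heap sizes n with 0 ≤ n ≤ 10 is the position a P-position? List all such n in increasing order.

0, 3, 6, 9

Build the Grundy sequence with g(k) = mex{g(k−s) : s ∈ {1, 2, 7}, s ≤ k}:
g(0) = mex{} = 0
g(1) = mex{0} = 1
g(2) = mex{0,1} = 2
g(3) = mex{1,2} = 0
g(4) = mex{0,2} = 1
g(5) = mex{0,1} = 2
g(6) = mex{1,2} = 0
g(7) = mex{0,2} = 1
g(8) = mex{0,1} = 2
g(9) = mex{1,2} = 0
g(10) = mex{0,2} = 1
The P-positions (g = 0) in 0..10 are 0, 3, 6, 9.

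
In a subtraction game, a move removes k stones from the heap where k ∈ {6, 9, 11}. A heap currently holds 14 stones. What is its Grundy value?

Grundy values for subtraction set {6, 9, 11}:
k:     0  1  2  3  4  5  6  7  8  9 10 11 12 13 14
g(k):  0  0  0  0  0  0  1  1  1  1  1  1  2  2  2
So g(14) = 2.

2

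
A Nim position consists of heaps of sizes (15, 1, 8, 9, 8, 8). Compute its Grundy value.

15

Bitwise XOR of the heap sizes:
  1111  (15)
  0001  (1)
  1000  (8)
  1001  (9)
  1000  (8)
  1000  (8)
  ----
  1111  (15)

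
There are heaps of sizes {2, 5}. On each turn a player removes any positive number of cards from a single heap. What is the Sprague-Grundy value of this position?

7

In binary:
  010  (2)
  101  (5)
  ---
  111  (7)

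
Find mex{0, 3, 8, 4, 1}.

2

The values 0, 1 are all present; 2 is the first non-negative integer missing from the set.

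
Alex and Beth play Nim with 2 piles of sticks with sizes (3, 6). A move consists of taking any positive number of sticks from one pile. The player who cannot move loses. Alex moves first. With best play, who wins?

Bitwise XOR of the heap sizes:
  011  (3)
  110  (6)
  ---
  101  (5)
The nim-sum is 5 ≠ 0, so this is an N-position: the player to move can win; Alex has a winning move.

Alex wins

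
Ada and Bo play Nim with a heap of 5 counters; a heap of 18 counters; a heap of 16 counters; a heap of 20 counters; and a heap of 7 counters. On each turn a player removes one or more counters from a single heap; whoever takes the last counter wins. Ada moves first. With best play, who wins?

Ada wins

Compute the nim-sum pairwise:
5 ^ 18 = 23
23 ^ 16 = 7
7 ^ 20 = 19
19 ^ 7 = 20
The nim-sum is 20 ≠ 0, so this is an N-position: the player to move can win; Ada has a winning move.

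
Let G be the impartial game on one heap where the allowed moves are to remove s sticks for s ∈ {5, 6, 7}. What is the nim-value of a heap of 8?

1

Compute g(0), g(1), … for moves {5, 6, 7}:
k:     0  1  2  3  4  5  6  7  8
g(k):  0  0  0  0  0  1  1  1  1
So g(8) = 1.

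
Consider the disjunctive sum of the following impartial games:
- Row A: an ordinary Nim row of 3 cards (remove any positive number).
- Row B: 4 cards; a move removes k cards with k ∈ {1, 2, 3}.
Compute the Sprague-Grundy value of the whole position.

Row A is a plain Nim row of size 3, so its Grundy value is 3.
For row B, compute g(0), g(1), … with moves {1, 2, 3}:
g(0) = mex{} = 0
g(1) = mex{0} = 1
g(2) = mex{0,1} = 2
g(3) = mex{0,1,2} = 3
g(4) = mex{1,2,3} = 0
So g(4) = 0.
By the Sprague-Grundy theorem, the Grundy value of a sum of independent games is the XOR of the component values.
Combined value = 3 ⊕ 0 = 3.

3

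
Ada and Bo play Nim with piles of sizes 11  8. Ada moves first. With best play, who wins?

Ada wins

Compute the nim-sum pairwise:
11 XOR 8 = 3
The nim-sum is 3 ≠ 0, so this is an N-position: the player to move can win; Ada has a winning move.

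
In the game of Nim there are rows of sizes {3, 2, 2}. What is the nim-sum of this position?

Nim-sum: 3 ^ 2 ^ 2 = 3.

3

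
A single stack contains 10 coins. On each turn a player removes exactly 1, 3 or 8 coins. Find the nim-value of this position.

2

Compute g(0), g(1), … for moves {1, 3, 8}:
g(0) = mex{} = 0
g(1) = mex{0} = 1
g(2) = mex{1} = 0
g(3) = mex{0} = 1
g(4) = mex{1} = 0
g(5) = mex{0} = 1
g(6) = mex{1} = 0
g(7) = mex{0} = 1
g(8) = mex{0,1} = 2
g(9) = mex{0,1,2} = 3
g(10) = mex{0,1,3} = 2
So g(10) = 2.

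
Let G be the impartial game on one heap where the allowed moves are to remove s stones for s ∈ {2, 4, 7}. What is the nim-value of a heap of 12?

0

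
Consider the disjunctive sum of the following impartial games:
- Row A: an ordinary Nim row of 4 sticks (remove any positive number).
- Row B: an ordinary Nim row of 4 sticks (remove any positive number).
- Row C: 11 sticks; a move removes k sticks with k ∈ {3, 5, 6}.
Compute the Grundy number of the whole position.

Row A is a plain Nim row of size 4, so its Grundy value is 4.
Row B is a plain Nim row of size 4, so its Grundy value is 4.
Grundy values for row C (subtraction set {3, 5, 6}):
k:     0  1  2  3  4  5  6  7  8  9 10 11
g(k):  0  0  0  1  1  1  2  2  2  0  0  0
So g(11) = 0.
By the Sprague-Grundy theorem, the Grundy value of a sum of independent games is the XOR of the component values.
Combined value = 4 XOR 4 XOR 0 = 0.

0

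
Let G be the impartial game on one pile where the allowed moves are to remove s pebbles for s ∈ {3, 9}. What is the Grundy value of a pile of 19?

Grundy values for subtraction set {3, 9}:
k:     0  1  2  3  4  5  6  7  8  9 10 11 12 13 14 15 16 17 18 19
g(k):  0  0  0  1  1  1  0  0  0  1  1  1  0  0  0  1  1  1  0  0
So g(19) = 0.

0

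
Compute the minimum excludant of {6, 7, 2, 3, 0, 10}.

1

0 is in the set but 1 is not, so the mex is 1.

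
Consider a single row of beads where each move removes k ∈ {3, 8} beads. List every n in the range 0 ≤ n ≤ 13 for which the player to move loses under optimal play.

0, 1, 2, 6, 7, 11, 12, 13

Compute g(0), g(1), … for moves {3, 8}:
g(0) = mex{} = 0
g(1) = mex{} = 0
g(2) = mex{} = 0
g(3) = mex{0} = 1
g(4) = mex{0} = 1
g(5) = mex{0} = 1
g(6) = mex{1} = 0
g(7) = mex{1} = 0
g(8) = mex{0,1} = 2
g(9) = mex{0} = 1
g(10) = mex{0} = 1
g(11) = mex{1,2} = 0
g(12) = mex{1} = 0
g(13) = mex{1} = 0
The P-positions (g = 0) in 0..13 are 0, 1, 2, 6, 7, 11, 12, 13.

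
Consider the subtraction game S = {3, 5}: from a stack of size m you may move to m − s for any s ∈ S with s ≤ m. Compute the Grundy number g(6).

Grundy values for subtraction set {3, 5}:
g(0) = mex{} = 0
g(1) = mex{} = 0
g(2) = mex{} = 0
g(3) = mex{0} = 1
g(4) = mex{0} = 1
g(5) = mex{0} = 1
g(6) = mex{0,1} = 2
So g(6) = 2.

2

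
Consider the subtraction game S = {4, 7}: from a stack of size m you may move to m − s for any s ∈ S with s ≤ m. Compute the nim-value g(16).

Build the Grundy sequence with g(k) = mex{g(k−s) : s ∈ {4, 7}, s ≤ k}:
k:     0  1  2  3  4  5  6  7  8  9 10 11 12 13 14 15 16
g(k):  0  0  0  0  1  1  1  1  2  2  2  0  0  0  0  1  1
So g(16) = 1.

1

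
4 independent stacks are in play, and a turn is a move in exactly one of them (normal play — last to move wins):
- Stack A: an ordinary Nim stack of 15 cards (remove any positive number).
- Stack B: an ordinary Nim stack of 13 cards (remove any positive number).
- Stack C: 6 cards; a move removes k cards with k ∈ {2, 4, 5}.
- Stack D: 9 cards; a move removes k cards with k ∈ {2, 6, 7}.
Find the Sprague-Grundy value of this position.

1

Stack A is a plain Nim stack of size 15, so its Grundy value is 15.
Stack B is a plain Nim stack of size 13, so its Grundy value is 13.
Build the Grundy sequence for stack C with g(k) = mex{g(k−s) : s ∈ {2, 4, 5}, s ≤ k}:
g(0) = mex{} = 0
g(1) = mex{} = 0
g(2) = mex{0} = 1
g(3) = mex{0} = 1
g(4) = mex{0,1} = 2
g(5) = mex{0,1} = 2
g(6) = mex{0,1,2} = 3
So g(6) = 3.
Build the Grundy sequence for stack D with g(k) = mex{g(k−s) : s ∈ {2, 6, 7}, s ≤ k}:
g(0) = mex{} = 0
g(1) = mex{} = 0
g(2) = mex{0} = 1
g(3) = mex{0} = 1
g(4) = mex{1} = 0
g(5) = mex{1} = 0
g(6) = mex{0} = 1
g(7) = mex{0} = 1
g(8) = mex{0,1} = 2
g(9) = mex{1} = 0
So g(9) = 0.
By the Sprague-Grundy theorem, the Grundy value of a sum of independent games is the XOR of the component values.
Combined value = 15 XOR 13 XOR 3 XOR 0 = 1.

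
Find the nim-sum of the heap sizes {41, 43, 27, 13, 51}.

39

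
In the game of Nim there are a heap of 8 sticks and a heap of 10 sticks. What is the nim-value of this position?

2

Compute the nim-sum pairwise:
8 ^ 10 = 2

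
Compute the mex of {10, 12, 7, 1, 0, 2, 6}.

3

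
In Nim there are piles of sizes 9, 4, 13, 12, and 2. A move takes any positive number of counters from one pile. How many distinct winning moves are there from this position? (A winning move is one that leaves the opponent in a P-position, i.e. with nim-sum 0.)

Bitwise XOR of the heap sizes:
  1001  (9)
  0100  (4)
  1101  (13)
  1100  (12)
  0010  (2)
  ----
  1110  (14)
The overall nim-sum is X = 14. A pile of size p has a winning move iff p XOR X < p (reduce it to p XOR X).
  9: 9 XOR 14 = 7 < 9 — winning move (to 7).
  4: 4 XOR 14 = 10 ≥ 4 — no move.
  13: 13 XOR 14 = 3 < 13 — winning move (to 3).
  12: 12 XOR 14 = 2 < 12 — winning move (to 2).
  2: 2 XOR 14 = 12 ≥ 2 — no move.
That gives 3 winning moves.

3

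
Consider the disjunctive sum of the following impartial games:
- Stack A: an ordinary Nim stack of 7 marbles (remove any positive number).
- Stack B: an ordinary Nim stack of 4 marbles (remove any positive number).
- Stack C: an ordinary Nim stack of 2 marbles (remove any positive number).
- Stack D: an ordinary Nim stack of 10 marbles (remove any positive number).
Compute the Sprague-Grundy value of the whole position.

Stack A is a plain Nim stack of size 7, so its Grundy value is 7.
Stack B is a plain Nim stack of size 4, so its Grundy value is 4.
Stack C is a plain Nim stack of size 2, so its Grundy value is 2.
Stack D is a plain Nim stack of size 10, so its Grundy value is 10.
The value of a disjunctive sum is the nim-sum of the parts.
Combined value = 7 XOR 4 XOR 2 XOR 10 = 11.

11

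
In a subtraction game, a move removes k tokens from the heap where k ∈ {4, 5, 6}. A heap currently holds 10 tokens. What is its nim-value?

Build the Grundy sequence with g(k) = mex{g(k−s) : s ∈ {4, 5, 6}, s ≤ k}:
g(0) = mex{} = 0
g(1) = mex{} = 0
g(2) = mex{} = 0
g(3) = mex{} = 0
g(4) = mex{0} = 1
g(5) = mex{0} = 1
g(6) = mex{0} = 1
g(7) = mex{0} = 1
g(8) = mex{0,1} = 2
g(9) = mex{0,1} = 2
g(10) = mex{1} = 0
So g(10) = 0.

0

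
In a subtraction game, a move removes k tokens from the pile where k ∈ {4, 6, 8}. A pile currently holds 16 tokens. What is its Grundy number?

Compute g(0), g(1), … for moves {4, 6, 8}:
k:     0  1  2  3  4  5  6  7  8  9 10 11 12 13 14 15 16
g(k):  0  0  0  0  1  1  1  1  2  2  2  2  0  0  0  0  1
So g(16) = 1.

1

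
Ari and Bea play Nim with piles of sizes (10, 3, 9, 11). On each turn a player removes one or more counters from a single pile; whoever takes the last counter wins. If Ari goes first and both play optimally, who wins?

Ari wins

In binary:
  1010  (10)
  0011  (3)
  1001  (9)
  1011  (11)
  ----
  1011  (11)
The nim-sum is 11 ≠ 0, so this is an N-position: the player to move can win; Ari has a winning move.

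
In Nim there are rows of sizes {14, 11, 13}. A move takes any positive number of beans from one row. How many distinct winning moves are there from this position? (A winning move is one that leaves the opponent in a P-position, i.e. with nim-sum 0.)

Nim-sum: 14 ^ 11 ^ 13 = 8.
The overall nim-sum is X = 8. A row of size p has a winning move iff p XOR X < p (reduce it to p XOR X).
  14: 14 XOR 8 = 6 < 14 — winning move (to 6).
  11: 11 XOR 8 = 3 < 11 — winning move (to 3).
  13: 13 XOR 8 = 5 < 13 — winning move (to 5).
That gives 3 winning moves.

3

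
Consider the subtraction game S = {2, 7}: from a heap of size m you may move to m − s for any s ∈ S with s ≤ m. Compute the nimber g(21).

Grundy values for subtraction set {2, 7}:
k:     0  1  2  3  4  5  6  7  8  9 10 11 12 13 14 15 16 17 18 19 20 21
g(k):  0  0  1  1  0  0  1  1  2  0  0  1  1  0  0  1  1  2  0  0  1  1
So g(21) = 1.

1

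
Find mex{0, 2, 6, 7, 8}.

1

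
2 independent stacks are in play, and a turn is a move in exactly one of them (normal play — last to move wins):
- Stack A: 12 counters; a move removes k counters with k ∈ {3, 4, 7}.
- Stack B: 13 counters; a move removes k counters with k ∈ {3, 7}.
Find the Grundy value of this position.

Grundy values for stack A (subtraction set {3, 4, 7}):
g(0) = mex{} = 0
g(1) = mex{} = 0
g(2) = mex{} = 0
g(3) = mex{0} = 1
g(4) = mex{0} = 1
g(5) = mex{0} = 1
g(6) = mex{0,1} = 2
g(7) = mex{0,1} = 2
g(8) = mex{0,1} = 2
g(9) = mex{0,1,2} = 3
g(10) = mex{1,2} = 0
g(11) = mex{1,2} = 0
g(12) = mex{1,2,3} = 0
So g(12) = 0.
Grundy values for stack B (subtraction set {3, 7}):
g(0) = mex{} = 0
g(1) = mex{} = 0
g(2) = mex{} = 0
g(3) = mex{0} = 1
g(4) = mex{0} = 1
g(5) = mex{0} = 1
g(6) = mex{1} = 0
g(7) = mex{0,1} = 2
g(8) = mex{0,1} = 2
g(9) = mex{0} = 1
g(10) = mex{1,2} = 0
g(11) = mex{1,2} = 0
g(12) = mex{1} = 0
g(13) = mex{0} = 1
So g(13) = 1.
The value of a disjunctive sum is the nim-sum of the parts.
Combined value = 0 ⊕ 1 = 1.

1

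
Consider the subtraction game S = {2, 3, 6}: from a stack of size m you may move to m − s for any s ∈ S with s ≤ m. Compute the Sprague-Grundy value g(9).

Build the Grundy sequence with g(k) = mex{g(k−s) : s ∈ {2, 3, 6}, s ≤ k}:
g(0) = mex{} = 0
g(1) = mex{} = 0
g(2) = mex{0} = 1
g(3) = mex{0} = 1
g(4) = mex{0,1} = 2
g(5) = mex{1} = 0
g(6) = mex{0,1,2} = 3
g(7) = mex{0,2} = 1
g(8) = mex{0,1,3} = 2
g(9) = mex{1,3} = 0
So g(9) = 0.

0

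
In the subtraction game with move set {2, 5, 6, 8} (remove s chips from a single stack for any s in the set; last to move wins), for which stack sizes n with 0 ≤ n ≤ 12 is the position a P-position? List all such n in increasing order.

0, 1, 4, 11

Compute g(0), g(1), … for moves {2, 5, 6, 8}:
g(0) = mex{} = 0
g(1) = mex{} = 0
g(2) = mex{0} = 1
g(3) = mex{0} = 1
g(4) = mex{1} = 0
g(5) = mex{0,1} = 2
g(6) = mex{0} = 1
g(7) = mex{0,1,2} = 3
g(8) = mex{0,1} = 2
g(9) = mex{0,1,3} = 2
g(10) = mex{0,1,2} = 3
g(11) = mex{1,2} = 0
g(12) = mex{0,1,3} = 2
The P-positions (g = 0) in 0..12 are 0, 1, 4, 11.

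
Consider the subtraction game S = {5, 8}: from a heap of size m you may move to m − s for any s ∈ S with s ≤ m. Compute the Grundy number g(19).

1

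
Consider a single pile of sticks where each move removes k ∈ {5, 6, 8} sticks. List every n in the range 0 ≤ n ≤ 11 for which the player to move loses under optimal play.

0, 1, 2, 3, 4

Grundy values for subtraction set {5, 6, 8}:
g(0) = mex{} = 0
g(1) = mex{} = 0
g(2) = mex{} = 0
g(3) = mex{} = 0
g(4) = mex{} = 0
g(5) = mex{0} = 1
g(6) = mex{0} = 1
g(7) = mex{0} = 1
g(8) = mex{0} = 1
g(9) = mex{0} = 1
g(10) = mex{0,1} = 2
g(11) = mex{0,1} = 2
The P-positions (g = 0) in 0..11 are 0, 1, 2, 3, 4.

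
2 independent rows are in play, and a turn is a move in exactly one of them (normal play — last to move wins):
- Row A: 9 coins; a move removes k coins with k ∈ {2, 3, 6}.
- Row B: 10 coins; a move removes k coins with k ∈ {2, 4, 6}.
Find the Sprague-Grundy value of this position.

For row A, compute g(0), g(1), … with moves {2, 3, 6}:
g(0) = mex{} = 0
g(1) = mex{} = 0
g(2) = mex{0} = 1
g(3) = mex{0} = 1
g(4) = mex{0,1} = 2
g(5) = mex{1} = 0
g(6) = mex{0,1,2} = 3
g(7) = mex{0,2} = 1
g(8) = mex{0,1,3} = 2
g(9) = mex{1,3} = 0
So g(9) = 0.
Build the Grundy sequence for row B with g(k) = mex{g(k−s) : s ∈ {2, 4, 6}, s ≤ k}:
k:     0  1  2  3  4  5  6  7  8  9 10
g(k):  0  0  1  1  2  2  3  3  0  0  1
So g(10) = 1.
By the Sprague-Grundy theorem, the Grundy value of a sum of independent games is the XOR of the component values.
Combined value = 0 XOR 1 = 1.

1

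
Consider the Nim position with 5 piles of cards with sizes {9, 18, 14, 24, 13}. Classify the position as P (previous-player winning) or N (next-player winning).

Nim-sum: 9 ^ 18 ^ 14 ^ 24 ^ 13 = 0.
The nim-sum is 0, so this is a P-position: the player to move is in a losing position under optimal play.

P-position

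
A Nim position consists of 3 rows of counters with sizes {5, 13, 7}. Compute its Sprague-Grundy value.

15

In binary:
  0101  (5)
  1101  (13)
  0111  (7)
  ----
  1111  (15)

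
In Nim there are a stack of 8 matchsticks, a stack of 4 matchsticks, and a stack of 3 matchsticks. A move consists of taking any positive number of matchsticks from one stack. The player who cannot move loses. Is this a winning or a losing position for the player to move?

Winning position

Nim-sum: 8 ⊕ 4 ⊕ 3 = 15.
The nim-sum is 15 ≠ 0, so this is an N-position: the player to move can win.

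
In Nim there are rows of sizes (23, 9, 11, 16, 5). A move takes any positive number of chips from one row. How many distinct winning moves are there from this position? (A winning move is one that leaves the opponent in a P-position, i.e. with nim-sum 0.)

0

Compute the nim-sum pairwise:
23 XOR 9 = 30
30 XOR 11 = 21
21 XOR 16 = 5
5 XOR 5 = 0
The nim-sum is already 0, so every move leaves a nonzero nim-sum — there are no winning moves.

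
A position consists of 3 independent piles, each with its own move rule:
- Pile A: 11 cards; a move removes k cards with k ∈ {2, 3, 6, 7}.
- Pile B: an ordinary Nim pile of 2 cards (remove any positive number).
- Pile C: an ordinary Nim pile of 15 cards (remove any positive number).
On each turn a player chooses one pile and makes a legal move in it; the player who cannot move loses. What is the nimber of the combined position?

Build the Grundy sequence for pile A with g(k) = mex{g(k−s) : s ∈ {2, 3, 6, 7}, s ≤ k}:
g(0) = mex{} = 0
g(1) = mex{} = 0
g(2) = mex{0} = 1
g(3) = mex{0} = 1
g(4) = mex{0,1} = 2
g(5) = mex{1} = 0
g(6) = mex{0,1,2} = 3
g(7) = mex{0,2} = 1
g(8) = mex{0,1,3} = 2
g(9) = mex{1,3} = 0
g(10) = mex{1,2} = 0
g(11) = mex{0,2} = 1
So g(11) = 1.
Pile B is a plain Nim pile of size 2, so its Grundy value is 2.
Pile C is a plain Nim pile of size 15, so its Grundy value is 15.
The value of a disjunctive sum is the nim-sum of the parts.
Combined value = 1 ⊕ 2 ⊕ 15 = 12.

12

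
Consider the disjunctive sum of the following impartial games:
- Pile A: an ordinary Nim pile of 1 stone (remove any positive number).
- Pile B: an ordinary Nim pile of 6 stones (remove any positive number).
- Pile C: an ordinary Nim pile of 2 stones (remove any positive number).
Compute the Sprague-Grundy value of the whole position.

5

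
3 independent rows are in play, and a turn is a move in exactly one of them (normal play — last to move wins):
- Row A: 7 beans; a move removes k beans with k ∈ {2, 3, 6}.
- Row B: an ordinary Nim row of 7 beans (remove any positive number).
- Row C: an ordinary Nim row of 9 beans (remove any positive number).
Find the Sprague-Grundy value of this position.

Build the Grundy sequence for row A with g(k) = mex{g(k−s) : s ∈ {2, 3, 6}, s ≤ k}:
k:     0  1  2  3  4  5  6  7
g(k):  0  0  1  1  2  0  3  1
So g(7) = 1.
Row B is a plain Nim row of size 7, so its Grundy value is 7.
Row C is a plain Nim row of size 9, so its Grundy value is 9.
By the Sprague-Grundy theorem, the Grundy value of a sum of independent games is the XOR of the component values.
Combined value = 1 XOR 7 XOR 9 = 15.

15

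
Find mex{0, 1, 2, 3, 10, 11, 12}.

4

The values 0, 1, 2, 3 are all present; 4 is the first non-negative integer missing from the set.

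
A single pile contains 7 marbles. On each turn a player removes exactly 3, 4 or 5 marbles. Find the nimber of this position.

2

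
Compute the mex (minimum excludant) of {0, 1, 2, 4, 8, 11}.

The values 0, 1, 2 are all present; 3 is the first non-negative integer missing from the set.

3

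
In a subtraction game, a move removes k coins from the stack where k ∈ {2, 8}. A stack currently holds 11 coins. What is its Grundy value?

0

Grundy values for subtraction set {2, 8}:
g(0) = mex{} = 0
g(1) = mex{} = 0
g(2) = mex{0} = 1
g(3) = mex{0} = 1
g(4) = mex{1} = 0
g(5) = mex{1} = 0
g(6) = mex{0} = 1
g(7) = mex{0} = 1
g(8) = mex{0,1} = 2
g(9) = mex{0,1} = 2
g(10) = mex{1,2} = 0
g(11) = mex{1,2} = 0
So g(11) = 0.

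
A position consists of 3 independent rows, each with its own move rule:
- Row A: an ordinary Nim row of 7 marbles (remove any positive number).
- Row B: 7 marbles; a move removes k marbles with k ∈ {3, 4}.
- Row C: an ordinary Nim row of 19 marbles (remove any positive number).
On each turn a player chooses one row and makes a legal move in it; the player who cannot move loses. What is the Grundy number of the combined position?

20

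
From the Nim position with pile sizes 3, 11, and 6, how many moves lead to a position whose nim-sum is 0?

1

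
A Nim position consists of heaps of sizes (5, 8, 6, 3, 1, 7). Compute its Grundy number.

14

Compute the nim-sum pairwise:
5 ^ 8 = 13
13 ^ 6 = 11
11 ^ 3 = 8
8 ^ 1 = 9
9 ^ 7 = 14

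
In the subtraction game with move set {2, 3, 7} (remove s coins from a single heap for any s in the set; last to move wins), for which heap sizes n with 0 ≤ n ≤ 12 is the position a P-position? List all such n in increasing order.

0, 1, 5, 6, 10, 11

Build the Grundy sequence with g(k) = mex{g(k−s) : s ∈ {2, 3, 7}, s ≤ k}:
k:     0  1  2  3  4  5  6  7  8  9 10 11 12
g(k):  0  0  1  1  2  0  0  1  1  2  0  0  1
The P-positions (g = 0) in 0..12 are 0, 1, 5, 6, 10, 11.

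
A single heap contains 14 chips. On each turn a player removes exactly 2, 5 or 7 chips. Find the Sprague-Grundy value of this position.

0

Compute g(0), g(1), … for moves {2, 5, 7}:
k:     0  1  2  3  4  5  6  7  8  9 10 11 12 13 14
g(k):  0  0  1  1  0  2  1  3  2  2  0  3  1  0  0
So g(14) = 0.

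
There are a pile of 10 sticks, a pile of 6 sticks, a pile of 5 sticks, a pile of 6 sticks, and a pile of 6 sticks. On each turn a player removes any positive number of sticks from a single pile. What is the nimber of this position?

9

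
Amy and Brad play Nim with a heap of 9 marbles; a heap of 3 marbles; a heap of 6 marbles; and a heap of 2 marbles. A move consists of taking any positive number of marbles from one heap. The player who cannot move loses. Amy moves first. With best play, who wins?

Amy wins

In binary:
  1001  (9)
  0011  (3)
  0110  (6)
  0010  (2)
  ----
  1110  (14)
The nim-sum is 14 ≠ 0, so this is an N-position: the player to move can win; Amy has a winning move.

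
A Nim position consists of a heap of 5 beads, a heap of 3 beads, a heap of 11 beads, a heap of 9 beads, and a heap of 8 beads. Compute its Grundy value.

12

Compute the nim-sum pairwise:
5 ^ 3 = 6
6 ^ 11 = 13
13 ^ 9 = 4
4 ^ 8 = 12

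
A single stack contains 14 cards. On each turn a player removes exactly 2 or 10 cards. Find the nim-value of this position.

1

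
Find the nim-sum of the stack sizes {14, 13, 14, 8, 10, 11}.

4

In binary:
  1110  (14)
  1101  (13)
  1110  (14)
  1000  (8)
  1010  (10)
  1011  (11)
  ----
  0100  (4)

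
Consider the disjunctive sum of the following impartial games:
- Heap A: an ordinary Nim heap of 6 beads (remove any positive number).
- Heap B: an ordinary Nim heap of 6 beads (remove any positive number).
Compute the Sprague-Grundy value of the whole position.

0

Heap A is a plain Nim heap of size 6, so its Grundy value is 6.
Heap B is a plain Nim heap of size 6, so its Grundy value is 6.
By the Sprague-Grundy theorem, the Grundy value of a sum of independent games is the XOR of the component values.
Combined value = 6 XOR 6 = 0.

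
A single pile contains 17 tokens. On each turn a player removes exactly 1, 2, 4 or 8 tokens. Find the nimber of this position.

Compute g(0), g(1), … for moves {1, 2, 4, 8}:
k:     0  1  2  3  4  5  6  7  8  9 10 11 12 13 14 15 16 17
g(k):  0  1  2  0  1  2  0  1  2  0  1  2  0  1  2  0  1  2
So g(17) = 2.

2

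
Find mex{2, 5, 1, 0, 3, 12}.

4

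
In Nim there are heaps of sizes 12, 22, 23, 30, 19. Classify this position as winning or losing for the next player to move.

Losing position

Bitwise XOR of the heap sizes:
  01100  (12)
  10110  (22)
  10111  (23)
  11110  (30)
  10011  (19)
  -----
  00000  (0)
The nim-sum is 0, so this is a P-position: the player to move is in a losing position under optimal play.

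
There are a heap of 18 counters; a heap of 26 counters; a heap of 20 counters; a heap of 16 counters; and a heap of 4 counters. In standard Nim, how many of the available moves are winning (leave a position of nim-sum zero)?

In binary:
  10010  (18)
  11010  (26)
  10100  (20)
  10000  (16)
  00100  (4)
  -----
  01000  (8)
The overall nim-sum is X = 8. A heap of size p has a winning move iff p XOR X < p (reduce it to p XOR X).
  18: 18 XOR 8 = 26 ≥ 18 — no move.
  26: 26 XOR 8 = 18 < 26 — winning move (to 18).
  20: 20 XOR 8 = 28 ≥ 20 — no move.
  16: 16 XOR 8 = 24 ≥ 16 — no move.
  4: 4 XOR 8 = 12 ≥ 4 — no move.
That gives 1 winning move.

1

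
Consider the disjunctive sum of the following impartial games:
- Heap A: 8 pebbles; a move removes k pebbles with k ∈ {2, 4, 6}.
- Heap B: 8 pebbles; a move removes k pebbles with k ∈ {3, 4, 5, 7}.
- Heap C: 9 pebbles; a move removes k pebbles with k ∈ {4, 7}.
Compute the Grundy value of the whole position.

0

For heap A, compute g(0), g(1), … with moves {2, 4, 6}:
k:     0  1  2  3  4  5  6  7  8
g(k):  0  0  1  1  2  2  3  3  0
So g(8) = 0.
Build the Grundy sequence for heap B with g(k) = mex{g(k−s) : s ∈ {3, 4, 5, 7}, s ≤ k}:
k:     0  1  2  3  4  5  6  7  8
g(k):  0  0  0  1  1  1  2  2  2
So g(8) = 2.
Grundy values for heap C (subtraction set {4, 7}):
g(0) = mex{} = 0
g(1) = mex{} = 0
g(2) = mex{} = 0
g(3) = mex{} = 0
g(4) = mex{0} = 1
g(5) = mex{0} = 1
g(6) = mex{0} = 1
g(7) = mex{0} = 1
g(8) = mex{0,1} = 2
g(9) = mex{0,1} = 2
So g(9) = 2.
The value of a disjunctive sum is the nim-sum of the parts.
Combined value = 0 ⊕ 2 ⊕ 2 = 0.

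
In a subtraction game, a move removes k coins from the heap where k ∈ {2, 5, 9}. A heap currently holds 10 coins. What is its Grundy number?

Build the Grundy sequence with g(k) = mex{g(k−s) : s ∈ {2, 5, 9}, s ≤ k}:
g(0) = mex{} = 0
g(1) = mex{} = 0
g(2) = mex{0} = 1
g(3) = mex{0} = 1
g(4) = mex{1} = 0
g(5) = mex{0,1} = 2
g(6) = mex{0} = 1
g(7) = mex{1,2} = 0
g(8) = mex{1} = 0
g(9) = mex{0} = 1
g(10) = mex{0,2} = 1
So g(10) = 1.

1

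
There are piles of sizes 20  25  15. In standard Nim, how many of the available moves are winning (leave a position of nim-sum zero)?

1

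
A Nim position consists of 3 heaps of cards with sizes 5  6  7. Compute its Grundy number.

4

Compute the nim-sum pairwise:
5 ^ 6 = 3
3 ^ 7 = 4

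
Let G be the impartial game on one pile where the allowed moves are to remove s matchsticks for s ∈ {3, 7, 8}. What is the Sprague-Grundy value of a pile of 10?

3

Build the Grundy sequence with g(k) = mex{g(k−s) : s ∈ {3, 7, 8}, s ≤ k}:
k:     0  1  2  3  4  5  6  7  8  9 10
g(k):  0  0  0  1  1  1  0  2  2  1  3
So g(10) = 3.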